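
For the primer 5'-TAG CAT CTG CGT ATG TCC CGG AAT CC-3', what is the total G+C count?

14

Base counts: T=7, G=6, C=8, A=5
G+C = 6 + 8 = 14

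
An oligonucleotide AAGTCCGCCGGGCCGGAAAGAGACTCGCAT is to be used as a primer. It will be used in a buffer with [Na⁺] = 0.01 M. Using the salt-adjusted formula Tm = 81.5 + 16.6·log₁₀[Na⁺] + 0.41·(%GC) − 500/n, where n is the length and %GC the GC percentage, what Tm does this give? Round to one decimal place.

57.6°C

Length n = 30. A=8, G=10, T=3, C=9
G+C = 19, so %GC = 19/30 × 100 = 63.333%
Salt term: 16.6 × (-2) = -33.2
GC term: 0.41 × 63.333 = 25.967; length term: −500/30 = −16.667
Tm = 81.5 + (-33.2) + 25.967 − 16.667 = 57.6 → 57.6°C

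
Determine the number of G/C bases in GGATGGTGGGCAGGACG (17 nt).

12

Scanning the sequence gives A=3, G=10, C=2, T=2.
G+C = 10 + 2 = 12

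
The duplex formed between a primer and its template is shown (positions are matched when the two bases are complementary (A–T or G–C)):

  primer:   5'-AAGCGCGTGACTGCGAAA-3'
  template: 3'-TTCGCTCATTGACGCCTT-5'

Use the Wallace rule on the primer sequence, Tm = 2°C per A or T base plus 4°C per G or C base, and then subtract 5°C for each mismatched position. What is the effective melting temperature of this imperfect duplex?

Primer base counts: A=6, T=2, G=6, C=4 → A+T=8, G+C=10
Perfect-match Tm = 2(8) + 4(10) = 16 + 40 = 56°C
Mismatches (positions where the bases are not complementary): 3 (at positions 6, 9, 16)
Effective Tm = 56 − 3×5 = 56 − 15 = 41°C

41°C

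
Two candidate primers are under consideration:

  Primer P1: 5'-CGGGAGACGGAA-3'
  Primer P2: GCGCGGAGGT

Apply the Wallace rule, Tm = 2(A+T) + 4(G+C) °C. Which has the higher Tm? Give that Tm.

Primer P1: A+T=4, G+C=8 → Tm = 2(4)+4(8) = 40°C
Primer P2: A+T=2, G+C=8 → Tm = 2(2)+4(8) = 36°C
40°C vs 36°C → primer P1 is higher.

Primer P1, 40°C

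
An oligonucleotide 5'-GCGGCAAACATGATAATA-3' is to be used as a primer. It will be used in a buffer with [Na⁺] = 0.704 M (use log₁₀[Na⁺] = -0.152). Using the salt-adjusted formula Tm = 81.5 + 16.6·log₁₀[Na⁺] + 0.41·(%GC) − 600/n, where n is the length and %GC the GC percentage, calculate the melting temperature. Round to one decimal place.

61.6°C

Length n = 18. C=3, G=4, A=8, T=3
G+C = 7, so %GC = 7/18 × 100 = 38.889%
Salt term: 16.6 × (-0.152) = -2.523
GC term: 0.41 × 38.889 = 15.944; length term: −600/18 = −33.333
Tm = 81.5 + (-2.523) + 15.944 − 33.333 = 61.588 → 61.6°C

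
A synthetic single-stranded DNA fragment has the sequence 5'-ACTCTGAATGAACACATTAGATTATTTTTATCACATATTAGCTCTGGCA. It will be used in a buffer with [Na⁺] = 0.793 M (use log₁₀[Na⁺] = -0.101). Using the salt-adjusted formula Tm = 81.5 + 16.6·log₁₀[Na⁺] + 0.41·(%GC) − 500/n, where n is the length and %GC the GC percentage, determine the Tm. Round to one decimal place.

Length n = 49. Scanning the sequence gives C=9, A=16, T=18, G=6.
G+C = 15, so %GC = 15/49 × 100 = 30.612%
Salt term: 16.6 × (-0.101) = -1.677
GC term: 0.41 × 30.612 = 12.551; length term: −500/49 = −10.204
Tm = 81.5 + (-1.677) + 12.551 − 10.204 = 82.17 → 82.2°C

82.2°C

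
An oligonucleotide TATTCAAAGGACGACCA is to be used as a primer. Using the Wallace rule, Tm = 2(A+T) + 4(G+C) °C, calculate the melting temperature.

Counting bases: T=3, C=4, G=3, A=7
AT pairs contribute 10, GC pairs contribute 7.
Tm = 2(10) + 4(7) = 20 + 28 = 48°C

48°C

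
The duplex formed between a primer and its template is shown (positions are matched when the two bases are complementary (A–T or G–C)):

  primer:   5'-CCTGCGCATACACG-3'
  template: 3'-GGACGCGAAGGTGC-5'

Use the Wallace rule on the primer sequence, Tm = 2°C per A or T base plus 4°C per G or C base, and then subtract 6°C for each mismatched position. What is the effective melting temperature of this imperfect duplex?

34°C

Primer base counts: A=3, T=2, G=3, C=6 → A+T=5, G+C=9
Perfect-match Tm = 2(5) + 4(9) = 10 + 36 = 46°C
Mismatches (positions where the bases are not complementary): 2 (at positions 8, 10)
Effective Tm = 46 − 2×6 = 46 − 12 = 34°C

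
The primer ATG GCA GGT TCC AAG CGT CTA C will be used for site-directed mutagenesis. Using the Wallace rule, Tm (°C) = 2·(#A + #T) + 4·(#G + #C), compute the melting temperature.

C=6, A=5, G=6, T=5
So N_AT = 10 and N_GC = 12.
Tm = 2(10) + 4(12) = 20 + 48 = 68°C

68°C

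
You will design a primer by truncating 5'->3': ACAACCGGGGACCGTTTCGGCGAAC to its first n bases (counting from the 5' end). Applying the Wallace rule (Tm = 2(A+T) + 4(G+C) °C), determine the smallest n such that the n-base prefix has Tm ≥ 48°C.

First 13 bases: ACAACCGGGGACC → Tm = 44°C (< 48°C)
First 14 bases: ACAACCGGGGACCG → Tm = 48°C (≥ 48°C)
Since every base adds ≥2°C, Tm only increases with n, so the threshold is first crossed at n = 14.

n = 14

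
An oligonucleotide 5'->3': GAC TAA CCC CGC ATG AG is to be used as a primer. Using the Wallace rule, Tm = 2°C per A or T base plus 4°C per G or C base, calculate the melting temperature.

54°C

C=6, A=5, T=2, G=4
AT pairs contribute 7, GC pairs contribute 10.
Tm = 2(7) + 4(10) = 14 + 40 = 54°C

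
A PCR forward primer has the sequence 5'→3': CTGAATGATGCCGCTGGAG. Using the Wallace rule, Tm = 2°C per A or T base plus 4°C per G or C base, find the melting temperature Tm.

Scanning the sequence gives A=4, T=4, C=4, G=7.
A+T = 8, G+C = 11
Tm = 2(8) + 4(11) = 16 + 44 = 60°C

60°C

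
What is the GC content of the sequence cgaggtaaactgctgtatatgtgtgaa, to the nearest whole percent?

Counting bases: G=8, A=8, T=8, C=3
G+C = 8 + 3 = 11 out of 27 bases
%GC = 11/27 × 100 = 40.74% ≈ 41%

41%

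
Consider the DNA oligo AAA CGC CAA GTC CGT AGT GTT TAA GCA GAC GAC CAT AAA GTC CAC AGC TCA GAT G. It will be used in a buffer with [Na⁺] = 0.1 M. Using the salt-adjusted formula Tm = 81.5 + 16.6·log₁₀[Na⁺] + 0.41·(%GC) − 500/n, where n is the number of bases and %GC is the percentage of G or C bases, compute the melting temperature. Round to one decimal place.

75.2°C

Length n = 55. Base counts: G=12, C=14, T=10, A=19
G+C = 26, so %GC = 26/55 × 100 = 47.273%
Salt term: 16.6 × (-1) = -16.6
GC term: 0.41 × 47.273 = 19.382; length term: −500/55 = −9.091
Tm = 81.5 + (-16.6) + 19.382 − 9.091 = 75.191 → 75.2°C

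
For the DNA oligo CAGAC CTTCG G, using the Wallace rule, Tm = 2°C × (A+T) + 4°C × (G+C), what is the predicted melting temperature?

36°C

Counting bases: T=2, A=2, C=4, G=3
AT pairs contribute 4, GC pairs contribute 7.
Tm = 2×4 + 4×7 = 36°C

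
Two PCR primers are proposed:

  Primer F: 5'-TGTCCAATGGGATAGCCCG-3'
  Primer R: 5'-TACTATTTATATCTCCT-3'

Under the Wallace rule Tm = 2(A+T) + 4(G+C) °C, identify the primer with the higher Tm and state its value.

Primer F: A+T=8, G+C=11 → Tm = 2(8)+4(11) = 60°C
Primer R: A+T=13, G+C=4 → Tm = 2(13)+4(4) = 42°C
60°C vs 42°C → primer F is higher.

Primer F, 60°C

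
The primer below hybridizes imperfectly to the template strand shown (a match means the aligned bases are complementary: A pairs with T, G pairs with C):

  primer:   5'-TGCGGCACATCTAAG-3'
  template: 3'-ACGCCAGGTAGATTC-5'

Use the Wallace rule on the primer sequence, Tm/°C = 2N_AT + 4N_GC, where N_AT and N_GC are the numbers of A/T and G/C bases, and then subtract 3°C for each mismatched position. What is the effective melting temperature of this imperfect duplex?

40°C

Primer base counts: A=4, T=3, G=4, C=4 → A+T=7, G+C=8
Perfect-match Tm = 2(7) + 4(8) = 14 + 32 = 46°C
Mismatches (positions where the bases are not complementary): 2 (at positions 6, 7)
Effective Tm = 46 − 2×3 = 46 − 6 = 40°C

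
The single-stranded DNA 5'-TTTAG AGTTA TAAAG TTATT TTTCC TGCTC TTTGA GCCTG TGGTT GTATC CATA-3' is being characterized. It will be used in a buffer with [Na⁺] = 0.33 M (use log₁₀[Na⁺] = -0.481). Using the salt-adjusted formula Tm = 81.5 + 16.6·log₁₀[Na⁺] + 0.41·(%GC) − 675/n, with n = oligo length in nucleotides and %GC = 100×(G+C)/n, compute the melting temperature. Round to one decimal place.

Length n = 54. T=25, C=8, G=10, A=11
G+C = 18, so %GC = 18/54 × 100 = 33.333%
Salt term: 16.6 × (-0.481) = -7.985
GC term: 0.41 × 33.333 = 13.667; length term: −675/54 = −12.5
Tm = 81.5 + (-7.985) + 13.667 − 12.5 = 74.682 → 74.7°C

74.7°C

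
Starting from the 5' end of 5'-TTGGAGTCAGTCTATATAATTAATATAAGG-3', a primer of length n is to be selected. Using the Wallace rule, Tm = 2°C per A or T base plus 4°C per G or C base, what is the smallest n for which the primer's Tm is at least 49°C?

n = 19

First 18 bases: TTGGAGTCAGTCTATATA → Tm = 48°C (< 49°C)
First 19 bases: TTGGAGTCAGTCTATATAA → Tm = 50°C (≥ 49°C)
Since every base adds ≥2°C, Tm only increases with n, so the threshold is first crossed at n = 19.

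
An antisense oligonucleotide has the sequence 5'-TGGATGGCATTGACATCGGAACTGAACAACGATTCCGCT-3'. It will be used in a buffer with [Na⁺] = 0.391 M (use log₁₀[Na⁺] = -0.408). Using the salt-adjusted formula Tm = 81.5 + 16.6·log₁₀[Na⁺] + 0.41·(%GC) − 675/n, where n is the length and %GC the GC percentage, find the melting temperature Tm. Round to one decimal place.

77.4°C

Length n = 39. Scanning the sequence gives C=9, T=9, G=10, A=11.
G+C = 19, so %GC = 19/39 × 100 = 48.718%
Salt term: 16.6 × (-0.408) = -6.773
GC term: 0.41 × 48.718 = 19.974; length term: −675/39 = −17.308
Tm = 81.5 + (-6.773) + 19.974 − 17.308 = 77.393 → 77.4°C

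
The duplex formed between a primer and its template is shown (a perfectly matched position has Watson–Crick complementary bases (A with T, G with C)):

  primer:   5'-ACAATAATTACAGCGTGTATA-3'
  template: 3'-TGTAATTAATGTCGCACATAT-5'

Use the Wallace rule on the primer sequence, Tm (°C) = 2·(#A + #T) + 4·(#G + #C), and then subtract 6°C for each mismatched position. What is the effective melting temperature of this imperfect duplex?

48°C

Primer base counts: A=9, T=6, G=3, C=3 → A+T=15, G+C=6
Perfect-match Tm = 2(15) + 4(6) = 30 + 24 = 54°C
Mismatches (positions where the bases are not complementary): 1 (at position 4)
Effective Tm = 54 − 1×6 = 54 − 6 = 48°C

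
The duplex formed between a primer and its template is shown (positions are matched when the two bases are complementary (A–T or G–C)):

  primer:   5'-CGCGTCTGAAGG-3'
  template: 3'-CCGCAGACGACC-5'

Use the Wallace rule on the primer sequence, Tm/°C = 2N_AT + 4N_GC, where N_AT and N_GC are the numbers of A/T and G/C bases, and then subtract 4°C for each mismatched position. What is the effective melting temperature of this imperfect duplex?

Primer base counts: A=2, T=2, G=5, C=3 → A+T=4, G+C=8
Perfect-match Tm = 2(4) + 4(8) = 8 + 32 = 40°C
Mismatches (positions where the bases are not complementary): 3 (at positions 1, 9, 10)
Effective Tm = 40 − 3×4 = 40 − 12 = 28°C

28°C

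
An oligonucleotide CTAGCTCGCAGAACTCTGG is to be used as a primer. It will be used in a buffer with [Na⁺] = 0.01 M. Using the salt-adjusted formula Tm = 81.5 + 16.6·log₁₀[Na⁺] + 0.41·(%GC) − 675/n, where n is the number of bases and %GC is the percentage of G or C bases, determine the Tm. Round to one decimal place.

Length n = 19. Counting bases: T=4, G=5, C=6, A=4
G+C = 11, so %GC = 11/19 × 100 = 57.895%
Salt term: 16.6 × (-2) = -33.2
GC term: 0.41 × 57.895 = 23.737; length term: −675/19 = −35.526
Tm = 81.5 + (-33.2) + 23.737 − 35.526 = 36.511 → 36.5°C

36.5°C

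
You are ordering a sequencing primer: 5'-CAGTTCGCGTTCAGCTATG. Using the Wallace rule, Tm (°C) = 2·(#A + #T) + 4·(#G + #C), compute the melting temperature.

58°C

Base counts: A=3, C=5, T=6, G=5
So N_AT = 9 and N_GC = 10.
Tm = 2×9 + 4×10 = 58°C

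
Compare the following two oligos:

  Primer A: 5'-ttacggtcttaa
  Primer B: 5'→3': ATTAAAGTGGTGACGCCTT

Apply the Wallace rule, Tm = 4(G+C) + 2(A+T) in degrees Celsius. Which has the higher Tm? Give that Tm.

Primer B, 54°C

Primer A: A+T=8, G+C=4 → Tm = 2(8)+4(4) = 32°C
Primer B: A+T=11, G+C=8 → Tm = 2(11)+4(8) = 54°C
32°C vs 54°C → primer B is higher.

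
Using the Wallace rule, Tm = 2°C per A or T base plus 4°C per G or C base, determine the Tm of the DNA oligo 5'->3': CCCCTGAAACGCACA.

Counting bases: A=5, G=2, C=7, T=1
So N_AT = 6 and N_GC = 9.
Tm = 4·9 + 2·6 = 36 + 12 = 48°C

48°C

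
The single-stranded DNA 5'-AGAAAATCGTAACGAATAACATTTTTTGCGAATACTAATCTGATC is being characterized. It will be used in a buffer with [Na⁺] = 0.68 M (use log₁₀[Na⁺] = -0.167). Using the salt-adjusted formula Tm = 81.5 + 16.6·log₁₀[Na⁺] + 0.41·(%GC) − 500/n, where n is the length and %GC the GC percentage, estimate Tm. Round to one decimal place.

Length n = 45. Counting bases: C=7, A=18, T=14, G=6
G+C = 13, so %GC = 13/45 × 100 = 28.889%
Salt term: 16.6 × (-0.167) = -2.772
GC term: 0.41 × 28.889 = 11.844; length term: −500/45 = −11.111
Tm = 81.5 + (-2.772) + 11.844 − 11.111 = 79.461 → 79.5°C

79.5°C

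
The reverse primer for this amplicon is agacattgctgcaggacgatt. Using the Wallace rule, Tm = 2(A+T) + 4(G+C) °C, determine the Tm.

62°C

Base counts: A=6, T=5, C=4, G=6
AT pairs contribute 11, GC pairs contribute 10.
Tm = 4·10 + 2·11 = 40 + 22 = 62°C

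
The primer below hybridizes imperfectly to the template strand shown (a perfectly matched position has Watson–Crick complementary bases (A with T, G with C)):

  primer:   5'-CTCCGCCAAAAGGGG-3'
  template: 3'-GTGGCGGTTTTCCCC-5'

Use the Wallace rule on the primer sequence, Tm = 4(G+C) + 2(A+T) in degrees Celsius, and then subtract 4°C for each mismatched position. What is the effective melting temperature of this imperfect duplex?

46°C

Primer base counts: A=4, T=1, G=5, C=5 → A+T=5, G+C=10
Perfect-match Tm = 2(5) + 4(10) = 10 + 40 = 50°C
Mismatches (positions where the bases are not complementary): 1 (at position 2)
Effective Tm = 50 − 1×4 = 50 − 4 = 46°C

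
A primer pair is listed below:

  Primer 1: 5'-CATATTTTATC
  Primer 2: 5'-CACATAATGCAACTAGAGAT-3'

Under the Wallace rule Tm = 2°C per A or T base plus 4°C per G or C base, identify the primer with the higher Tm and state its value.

Primer 2, 54°C

Primer 1: A+T=9, G+C=2 → Tm = 2(9)+4(2) = 26°C
Primer 2: A+T=13, G+C=7 → Tm = 2(13)+4(7) = 54°C
26°C vs 54°C → primer 2 is higher.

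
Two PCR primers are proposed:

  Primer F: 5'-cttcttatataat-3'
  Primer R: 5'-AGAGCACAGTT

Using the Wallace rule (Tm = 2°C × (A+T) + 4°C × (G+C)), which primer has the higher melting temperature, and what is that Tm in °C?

Primer R, 32°C

Primer F: A+T=11, G+C=2 → Tm = 2(11)+4(2) = 30°C
Primer R: A+T=6, G+C=5 → Tm = 2(6)+4(5) = 32°C
30°C vs 32°C → primer R is higher.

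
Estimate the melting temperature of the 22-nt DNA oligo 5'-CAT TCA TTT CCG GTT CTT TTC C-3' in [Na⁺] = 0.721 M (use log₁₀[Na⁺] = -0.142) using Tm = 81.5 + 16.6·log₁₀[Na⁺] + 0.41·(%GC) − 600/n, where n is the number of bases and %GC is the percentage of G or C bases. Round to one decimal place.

68.6°C

Length n = 22. Base counts: C=7, T=11, G=2, A=2
G+C = 9, so %GC = 9/22 × 100 = 40.909%
Salt term: 16.6 × (-0.142) = -2.357
GC term: 0.41 × 40.909 = 16.773; length term: −600/22 = −27.273
Tm = 81.5 + (-2.357) + 16.773 − 27.273 = 68.643 → 68.6°C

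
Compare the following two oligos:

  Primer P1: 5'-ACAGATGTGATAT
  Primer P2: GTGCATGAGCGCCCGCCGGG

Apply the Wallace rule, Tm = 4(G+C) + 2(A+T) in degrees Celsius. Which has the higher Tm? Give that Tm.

Primer P2, 72°C

Primer P1: A+T=9, G+C=4 → Tm = 2(9)+4(4) = 34°C
Primer P2: A+T=4, G+C=16 → Tm = 2(4)+4(16) = 72°C
34°C vs 72°C → primer P2 is higher.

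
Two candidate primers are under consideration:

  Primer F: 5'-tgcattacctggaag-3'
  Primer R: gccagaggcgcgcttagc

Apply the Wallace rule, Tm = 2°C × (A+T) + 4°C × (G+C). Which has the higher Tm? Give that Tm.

Primer F: A+T=8, G+C=7 → Tm = 2(8)+4(7) = 44°C
Primer R: A+T=5, G+C=13 → Tm = 2(5)+4(13) = 62°C
44°C vs 62°C → primer R is higher.

Primer R, 62°C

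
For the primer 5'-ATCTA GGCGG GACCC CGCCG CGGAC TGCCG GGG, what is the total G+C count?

G=14, C=12, A=4, T=3
G+C = 14 + 12 = 26

26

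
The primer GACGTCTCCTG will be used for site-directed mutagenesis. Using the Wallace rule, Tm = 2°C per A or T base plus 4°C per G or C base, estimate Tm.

Scanning the sequence gives C=4, T=3, A=1, G=3.
So N_AT = 4 and N_GC = 7.
Tm = 4·7 + 2·4 = 28 + 8 = 36°C

36°C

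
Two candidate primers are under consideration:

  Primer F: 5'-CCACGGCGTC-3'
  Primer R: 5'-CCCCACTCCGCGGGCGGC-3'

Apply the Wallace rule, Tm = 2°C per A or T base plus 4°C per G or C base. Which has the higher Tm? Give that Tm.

Primer F: A+T=2, G+C=8 → Tm = 2(2)+4(8) = 36°C
Primer R: A+T=2, G+C=16 → Tm = 2(2)+4(16) = 68°C
36°C vs 68°C → primer R is higher.

Primer R, 68°C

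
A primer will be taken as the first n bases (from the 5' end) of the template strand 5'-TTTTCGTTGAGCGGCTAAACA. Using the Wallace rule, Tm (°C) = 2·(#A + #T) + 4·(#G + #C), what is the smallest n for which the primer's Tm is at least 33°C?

n = 12

First 11 bases: TTTTCGTTGAG → Tm = 30°C (< 33°C)
First 12 bases: TTTTCGTTGAGC → Tm = 34°C (≥ 33°C)
Each additional base adds 2°C (A/T) or 4°C (G/C), so Tm is non-decreasing in n; n = 12 is the first length to reach 33°C.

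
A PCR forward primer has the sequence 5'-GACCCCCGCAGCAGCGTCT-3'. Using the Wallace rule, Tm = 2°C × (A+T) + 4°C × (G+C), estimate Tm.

66°C

A=3, G=5, T=2, C=9
So N_AT = 5 and N_GC = 14.
Tm = 4·14 + 2·5 = 56 + 10 = 66°C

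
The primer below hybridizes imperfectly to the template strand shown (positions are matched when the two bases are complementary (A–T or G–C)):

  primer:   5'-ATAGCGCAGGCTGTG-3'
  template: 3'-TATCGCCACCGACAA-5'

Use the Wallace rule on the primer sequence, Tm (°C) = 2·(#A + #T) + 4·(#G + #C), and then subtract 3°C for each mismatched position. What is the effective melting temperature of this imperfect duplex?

Primer base counts: A=3, T=3, G=6, C=3 → A+T=6, G+C=9
Perfect-match Tm = 2(6) + 4(9) = 12 + 36 = 48°C
Mismatches (positions where the bases are not complementary): 3 (at positions 7, 8, 15)
Effective Tm = 48 − 3×3 = 48 − 9 = 39°C

39°C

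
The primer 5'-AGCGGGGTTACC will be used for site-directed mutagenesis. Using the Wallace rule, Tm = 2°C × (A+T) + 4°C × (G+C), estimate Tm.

40°C

Counting bases: A=2, T=2, G=5, C=3
AT pairs contribute 4, GC pairs contribute 8.
Tm = 2(4) + 4(8) = 8 + 32 = 40°C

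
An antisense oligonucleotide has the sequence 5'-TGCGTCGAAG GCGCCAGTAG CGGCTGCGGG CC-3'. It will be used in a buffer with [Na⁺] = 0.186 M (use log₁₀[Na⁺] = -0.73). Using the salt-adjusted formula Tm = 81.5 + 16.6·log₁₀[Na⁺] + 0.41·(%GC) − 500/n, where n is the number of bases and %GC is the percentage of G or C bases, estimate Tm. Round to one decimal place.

Length n = 32. Counting bases: T=4, A=4, C=10, G=14
G+C = 24, so %GC = 24/32 × 100 = 75%
Salt term: 16.6 × (-0.73) = -12.118
GC term: 0.41 × 75 = 30.75; length term: −500/32 = −15.625
Tm = 81.5 + (-12.118) + 30.75 − 15.625 = 84.507 → 84.5°C

84.5°C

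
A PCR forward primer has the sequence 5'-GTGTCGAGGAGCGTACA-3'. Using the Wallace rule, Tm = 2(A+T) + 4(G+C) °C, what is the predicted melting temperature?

Counting bases: T=3, A=4, G=7, C=3
So N_AT = 7 and N_GC = 10.
Tm = 4·10 + 2·7 = 40 + 14 = 54°C

54°C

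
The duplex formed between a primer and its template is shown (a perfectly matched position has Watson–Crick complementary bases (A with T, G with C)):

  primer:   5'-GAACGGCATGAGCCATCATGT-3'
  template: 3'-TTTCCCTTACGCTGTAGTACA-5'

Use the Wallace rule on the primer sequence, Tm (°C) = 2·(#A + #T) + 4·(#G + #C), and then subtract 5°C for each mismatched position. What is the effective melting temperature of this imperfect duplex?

39°C

Primer base counts: A=6, T=4, G=6, C=5 → A+T=10, G+C=11
Perfect-match Tm = 2(10) + 4(11) = 20 + 44 = 64°C
Mismatches (positions where the bases are not complementary): 5 (at positions 1, 4, 7, 11, 13)
Effective Tm = 64 − 5×5 = 64 − 25 = 39°C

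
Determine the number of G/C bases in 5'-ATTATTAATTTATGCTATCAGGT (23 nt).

5

Scanning the sequence gives G=3, A=7, C=2, T=11.
G+C = 3 + 2 = 5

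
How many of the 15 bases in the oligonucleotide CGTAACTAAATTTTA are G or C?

C=2, T=6, A=6, G=1
G+C = 1 + 2 = 3

3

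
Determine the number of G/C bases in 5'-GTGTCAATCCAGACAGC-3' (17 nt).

Counting bases: T=3, C=5, A=5, G=4
Total G or C: 4 + 5 = 9

9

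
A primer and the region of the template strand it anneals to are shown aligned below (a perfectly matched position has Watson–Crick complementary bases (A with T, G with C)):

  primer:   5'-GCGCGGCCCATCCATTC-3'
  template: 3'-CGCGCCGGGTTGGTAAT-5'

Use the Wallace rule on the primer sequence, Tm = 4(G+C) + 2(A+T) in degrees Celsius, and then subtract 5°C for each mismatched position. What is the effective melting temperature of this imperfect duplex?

Primer base counts: A=2, T=3, G=4, C=8 → A+T=5, G+C=12
Perfect-match Tm = 2(5) + 4(12) = 10 + 48 = 58°C
Mismatches (positions where the bases are not complementary): 2 (at positions 11, 17)
Effective Tm = 58 − 2×5 = 58 − 10 = 48°C

48°C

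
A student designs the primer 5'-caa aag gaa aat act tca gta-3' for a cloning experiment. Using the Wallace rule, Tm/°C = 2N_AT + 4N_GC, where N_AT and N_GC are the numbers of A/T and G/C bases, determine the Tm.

G=3, C=3, T=4, A=11
So N_AT = 15 and N_GC = 6.
Tm = 2×15 + 4×6 = 54°C

54°C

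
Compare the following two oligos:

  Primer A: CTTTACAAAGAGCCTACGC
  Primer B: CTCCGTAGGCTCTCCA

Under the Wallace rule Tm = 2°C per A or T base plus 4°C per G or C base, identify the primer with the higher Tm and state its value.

Primer A: A+T=10, G+C=9 → Tm = 2(10)+4(9) = 56°C
Primer B: A+T=6, G+C=10 → Tm = 2(6)+4(10) = 52°C
56°C vs 52°C → primer A is higher.

Primer A, 56°C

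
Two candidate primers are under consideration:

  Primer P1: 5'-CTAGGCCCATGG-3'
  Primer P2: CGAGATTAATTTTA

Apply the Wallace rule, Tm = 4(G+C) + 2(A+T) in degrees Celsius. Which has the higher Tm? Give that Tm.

Primer P1: A+T=4, G+C=8 → Tm = 2(4)+4(8) = 40°C
Primer P2: A+T=11, G+C=3 → Tm = 2(11)+4(3) = 34°C
40°C vs 34°C → primer P1 is higher.

Primer P1, 40°C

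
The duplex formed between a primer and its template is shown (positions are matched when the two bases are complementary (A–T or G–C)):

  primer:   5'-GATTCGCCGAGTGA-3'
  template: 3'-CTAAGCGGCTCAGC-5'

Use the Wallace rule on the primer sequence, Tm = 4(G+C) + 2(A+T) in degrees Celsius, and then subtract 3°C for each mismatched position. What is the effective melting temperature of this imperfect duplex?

38°C

Primer base counts: A=3, T=3, G=5, C=3 → A+T=6, G+C=8
Perfect-match Tm = 2(6) + 4(8) = 12 + 32 = 44°C
Mismatches (positions where the bases are not complementary): 2 (at positions 13, 14)
Effective Tm = 44 − 2×3 = 44 − 6 = 38°C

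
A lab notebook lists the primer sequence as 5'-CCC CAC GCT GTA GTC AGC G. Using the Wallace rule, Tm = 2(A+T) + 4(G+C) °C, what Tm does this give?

Base counts: G=5, A=3, C=8, T=3
So N_AT = 6 and N_GC = 13.
Tm = 2×6 + 4×13 = 64°C

64°C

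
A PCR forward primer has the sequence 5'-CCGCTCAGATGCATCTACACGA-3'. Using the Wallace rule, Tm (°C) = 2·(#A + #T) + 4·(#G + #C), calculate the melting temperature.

68°C

T=4, A=6, C=8, G=4
A+T = 10, G+C = 12
Tm = 2×10 + 4×12 = 68°C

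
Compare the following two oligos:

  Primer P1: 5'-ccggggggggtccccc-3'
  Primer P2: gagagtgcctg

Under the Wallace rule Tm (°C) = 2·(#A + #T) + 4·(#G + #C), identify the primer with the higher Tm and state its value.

Primer P1, 62°C

Primer P1: A+T=1, G+C=15 → Tm = 2(1)+4(15) = 62°C
Primer P2: A+T=4, G+C=7 → Tm = 2(4)+4(7) = 36°C
62°C vs 36°C → primer P1 is higher.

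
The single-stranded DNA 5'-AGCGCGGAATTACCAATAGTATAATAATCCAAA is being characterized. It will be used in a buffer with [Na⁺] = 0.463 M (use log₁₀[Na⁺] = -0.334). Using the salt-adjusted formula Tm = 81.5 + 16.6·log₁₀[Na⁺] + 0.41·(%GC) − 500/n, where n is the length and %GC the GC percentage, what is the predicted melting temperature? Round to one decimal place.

74.5°C

Length n = 33. Counting bases: C=6, G=5, T=7, A=15
G+C = 11, so %GC = 11/33 × 100 = 33.333%
Salt term: 16.6 × (-0.334) = -5.544
GC term: 0.41 × 33.333 = 13.667; length term: −500/33 = −15.152
Tm = 81.5 + (-5.544) + 13.667 − 15.152 = 74.471 → 74.5°C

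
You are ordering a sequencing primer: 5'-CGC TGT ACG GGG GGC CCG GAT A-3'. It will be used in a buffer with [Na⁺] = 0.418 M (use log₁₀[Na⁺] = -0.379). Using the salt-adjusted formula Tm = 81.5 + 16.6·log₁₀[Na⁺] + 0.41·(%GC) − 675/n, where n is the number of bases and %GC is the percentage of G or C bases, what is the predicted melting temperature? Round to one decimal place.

74.3°C

Length n = 22. Counting bases: G=10, C=6, T=3, A=3
G+C = 16, so %GC = 16/22 × 100 = 72.727%
Salt term: 16.6 × (-0.379) = -6.291
GC term: 0.41 × 72.727 = 29.818; length term: −675/22 = −30.682
Tm = 81.5 + (-6.291) + 29.818 − 30.682 = 74.345 → 74.3°C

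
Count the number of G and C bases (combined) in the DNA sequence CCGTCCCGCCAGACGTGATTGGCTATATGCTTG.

19

A=5, T=9, C=10, G=9
G+C = 9 + 10 = 19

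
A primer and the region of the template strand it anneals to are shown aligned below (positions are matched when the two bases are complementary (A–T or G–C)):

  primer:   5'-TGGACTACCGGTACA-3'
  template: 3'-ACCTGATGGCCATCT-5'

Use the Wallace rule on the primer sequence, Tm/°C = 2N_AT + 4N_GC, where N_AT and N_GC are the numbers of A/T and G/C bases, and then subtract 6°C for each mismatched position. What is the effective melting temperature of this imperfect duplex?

40°C

Primer base counts: A=4, T=3, G=4, C=4 → A+T=7, G+C=8
Perfect-match Tm = 2(7) + 4(8) = 14 + 32 = 46°C
Mismatches (positions where the bases are not complementary): 1 (at position 14)
Effective Tm = 46 − 1×6 = 46 − 6 = 40°C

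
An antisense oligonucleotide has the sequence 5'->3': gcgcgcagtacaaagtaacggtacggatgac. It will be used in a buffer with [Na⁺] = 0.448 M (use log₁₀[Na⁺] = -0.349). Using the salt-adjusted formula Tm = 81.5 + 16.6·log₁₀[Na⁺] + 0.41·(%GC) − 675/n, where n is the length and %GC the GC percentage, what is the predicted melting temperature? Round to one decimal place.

76.4°C

Length n = 31. G=10, C=7, A=10, T=4
G+C = 17, so %GC = 17/31 × 100 = 54.839%
Salt term: 16.6 × (-0.349) = -5.793
GC term: 0.41 × 54.839 = 22.484; length term: −675/31 = −21.774
Tm = 81.5 + (-5.793) + 22.484 − 21.774 = 76.417 → 76.4°C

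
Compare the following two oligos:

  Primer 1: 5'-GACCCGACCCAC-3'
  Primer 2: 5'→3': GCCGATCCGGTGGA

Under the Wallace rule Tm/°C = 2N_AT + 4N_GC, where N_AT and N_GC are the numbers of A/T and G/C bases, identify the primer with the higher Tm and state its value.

Primer 2, 48°C

Primer 1: A+T=3, G+C=9 → Tm = 2(3)+4(9) = 42°C
Primer 2: A+T=4, G+C=10 → Tm = 2(4)+4(10) = 48°C
42°C vs 48°C → primer 2 is higher.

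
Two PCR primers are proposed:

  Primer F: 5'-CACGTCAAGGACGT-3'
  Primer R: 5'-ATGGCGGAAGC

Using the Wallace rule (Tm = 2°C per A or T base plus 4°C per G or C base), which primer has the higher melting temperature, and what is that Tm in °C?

Primer F, 44°C

Primer F: A+T=6, G+C=8 → Tm = 2(6)+4(8) = 44°C
Primer R: A+T=4, G+C=7 → Tm = 2(4)+4(7) = 36°C
44°C vs 36°C → primer F is higher.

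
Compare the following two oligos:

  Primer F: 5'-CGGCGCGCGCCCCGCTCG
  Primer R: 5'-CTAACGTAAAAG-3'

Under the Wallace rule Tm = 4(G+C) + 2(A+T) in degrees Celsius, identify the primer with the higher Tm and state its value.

Primer F, 70°C

Primer F: A+T=1, G+C=17 → Tm = 2(1)+4(17) = 70°C
Primer R: A+T=8, G+C=4 → Tm = 2(8)+4(4) = 32°C
70°C vs 32°C → primer F is higher.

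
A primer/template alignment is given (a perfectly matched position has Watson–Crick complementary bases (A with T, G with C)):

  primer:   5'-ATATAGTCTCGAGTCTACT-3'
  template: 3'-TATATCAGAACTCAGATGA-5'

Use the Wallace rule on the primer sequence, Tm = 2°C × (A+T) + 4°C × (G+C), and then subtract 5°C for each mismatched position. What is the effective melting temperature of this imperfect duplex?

47°C

Primer base counts: A=5, T=7, G=3, C=4 → A+T=12, G+C=7
Perfect-match Tm = 2(12) + 4(7) = 24 + 28 = 52°C
Mismatches (positions where the bases are not complementary): 1 (at position 10)
Effective Tm = 52 − 1×5 = 52 − 5 = 47°C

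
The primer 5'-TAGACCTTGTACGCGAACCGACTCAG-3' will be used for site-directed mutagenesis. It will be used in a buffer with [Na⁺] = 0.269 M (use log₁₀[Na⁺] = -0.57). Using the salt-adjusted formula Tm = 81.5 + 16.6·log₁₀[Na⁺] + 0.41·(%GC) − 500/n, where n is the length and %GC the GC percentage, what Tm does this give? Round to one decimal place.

74.9°C

Length n = 26. Counting bases: C=8, A=7, T=5, G=6
G+C = 14, so %GC = 14/26 × 100 = 53.846%
Salt term: 16.6 × (-0.57) = -9.462
GC term: 0.41 × 53.846 = 22.077; length term: −500/26 = −19.231
Tm = 81.5 + (-9.462) + 22.077 − 19.231 = 74.884 → 74.9°C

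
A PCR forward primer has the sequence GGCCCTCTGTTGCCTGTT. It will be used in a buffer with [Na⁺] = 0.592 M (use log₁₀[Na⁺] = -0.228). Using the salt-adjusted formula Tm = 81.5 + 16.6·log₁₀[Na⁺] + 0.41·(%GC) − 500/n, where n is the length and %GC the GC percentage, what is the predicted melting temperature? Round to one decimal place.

75.0°C

Length n = 18. Counting bases: C=6, G=5, A=0, T=7
G+C = 11, so %GC = 11/18 × 100 = 61.111%
Salt term: 16.6 × (-0.228) = -3.785
GC term: 0.41 × 61.111 = 25.056; length term: −500/18 = −27.778
Tm = 81.5 + (-3.785) + 25.056 − 27.778 = 74.993 → 75.0°C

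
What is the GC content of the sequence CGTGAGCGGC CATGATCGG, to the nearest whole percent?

Base counts: A=3, T=3, G=8, C=5
G+C = 8 + 5 = 13 out of 19 bases
%GC = 13/19 × 100 = 68.42% ≈ 68%

68%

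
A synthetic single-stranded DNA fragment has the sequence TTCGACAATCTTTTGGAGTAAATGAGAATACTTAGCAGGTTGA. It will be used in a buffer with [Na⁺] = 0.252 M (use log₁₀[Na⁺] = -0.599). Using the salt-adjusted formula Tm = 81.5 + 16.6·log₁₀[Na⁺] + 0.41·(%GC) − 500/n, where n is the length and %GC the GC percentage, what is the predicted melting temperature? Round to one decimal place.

74.2°C

Length n = 43. Base counts: C=5, T=14, G=10, A=14
G+C = 15, so %GC = 15/43 × 100 = 34.884%
Salt term: 16.6 × (-0.599) = -9.943
GC term: 0.41 × 34.884 = 14.302; length term: −500/43 = −11.628
Tm = 81.5 + (-9.943) + 14.302 − 11.628 = 74.231 → 74.2°C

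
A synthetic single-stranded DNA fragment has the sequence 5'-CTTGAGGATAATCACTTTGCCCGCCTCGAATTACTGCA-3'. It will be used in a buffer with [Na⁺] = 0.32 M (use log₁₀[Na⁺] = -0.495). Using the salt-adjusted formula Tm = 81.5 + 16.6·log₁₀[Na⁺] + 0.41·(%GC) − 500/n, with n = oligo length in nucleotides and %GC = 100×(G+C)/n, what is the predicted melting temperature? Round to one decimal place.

79.5°C

Length n = 38. T=11, C=11, G=7, A=9
G+C = 18, so %GC = 18/38 × 100 = 47.368%
Salt term: 16.6 × (-0.495) = -8.217
GC term: 0.41 × 47.368 = 19.421; length term: −500/38 = −13.158
Tm = 81.5 + (-8.217) + 19.421 − 13.158 = 79.546 → 79.5°C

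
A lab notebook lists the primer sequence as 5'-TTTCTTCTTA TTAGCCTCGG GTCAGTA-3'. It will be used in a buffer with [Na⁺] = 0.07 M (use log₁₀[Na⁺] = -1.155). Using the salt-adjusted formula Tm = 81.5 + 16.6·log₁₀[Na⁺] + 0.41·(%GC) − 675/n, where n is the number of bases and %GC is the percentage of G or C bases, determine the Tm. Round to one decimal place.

54.0°C

Length n = 27. T=12, G=5, C=6, A=4
G+C = 11, so %GC = 11/27 × 100 = 40.741%
Salt term: 16.6 × (-1.155) = -19.173
GC term: 0.41 × 40.741 = 16.704; length term: −675/27 = −25
Tm = 81.5 + (-19.173) + 16.704 − 25 = 54.031 → 54.0°C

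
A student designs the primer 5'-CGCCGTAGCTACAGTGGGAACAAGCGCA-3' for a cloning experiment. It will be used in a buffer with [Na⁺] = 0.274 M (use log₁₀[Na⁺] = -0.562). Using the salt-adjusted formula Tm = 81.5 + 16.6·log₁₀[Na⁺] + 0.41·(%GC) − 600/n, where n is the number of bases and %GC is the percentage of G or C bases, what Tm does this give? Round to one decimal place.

Length n = 28. T=3, C=8, G=9, A=8
G+C = 17, so %GC = 17/28 × 100 = 60.714%
Salt term: 16.6 × (-0.562) = -9.329
GC term: 0.41 × 60.714 = 24.893; length term: −600/28 = −21.429
Tm = 81.5 + (-9.329) + 24.893 − 21.429 = 75.635 → 75.6°C

75.6°C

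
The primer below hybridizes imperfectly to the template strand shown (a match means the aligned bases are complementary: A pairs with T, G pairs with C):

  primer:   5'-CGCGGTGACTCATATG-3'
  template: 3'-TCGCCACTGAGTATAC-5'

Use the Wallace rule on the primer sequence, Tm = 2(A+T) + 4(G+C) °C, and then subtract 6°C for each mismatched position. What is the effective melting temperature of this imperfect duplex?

44°C

Primer base counts: A=3, T=4, G=5, C=4 → A+T=7, G+C=9
Perfect-match Tm = 2(7) + 4(9) = 14 + 36 = 50°C
Mismatches (positions where the bases are not complementary): 1 (at position 1)
Effective Tm = 50 − 1×6 = 50 − 6 = 44°C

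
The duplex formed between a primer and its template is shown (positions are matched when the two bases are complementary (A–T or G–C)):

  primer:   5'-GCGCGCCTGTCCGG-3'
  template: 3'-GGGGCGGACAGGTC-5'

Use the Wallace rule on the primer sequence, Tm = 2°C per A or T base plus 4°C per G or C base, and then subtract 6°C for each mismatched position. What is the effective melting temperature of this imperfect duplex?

Primer base counts: A=0, T=2, G=6, C=6 → A+T=2, G+C=12
Perfect-match Tm = 2(2) + 4(12) = 4 + 48 = 52°C
Mismatches (positions where the bases are not complementary): 3 (at positions 1, 3, 13)
Effective Tm = 52 − 3×6 = 52 − 18 = 34°C

34°C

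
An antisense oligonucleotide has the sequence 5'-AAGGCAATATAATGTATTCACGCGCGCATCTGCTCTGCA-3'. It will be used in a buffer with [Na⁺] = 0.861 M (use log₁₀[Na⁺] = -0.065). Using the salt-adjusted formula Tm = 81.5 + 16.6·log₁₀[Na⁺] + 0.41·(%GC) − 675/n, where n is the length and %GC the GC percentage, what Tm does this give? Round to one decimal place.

82.0°C

Length n = 39. Counting bases: A=11, T=10, C=10, G=8
G+C = 18, so %GC = 18/39 × 100 = 46.154%
Salt term: 16.6 × (-0.065) = -1.079
GC term: 0.41 × 46.154 = 18.923; length term: −675/39 = −17.308
Tm = 81.5 + (-1.079) + 18.923 − 17.308 = 82.036 → 82.0°C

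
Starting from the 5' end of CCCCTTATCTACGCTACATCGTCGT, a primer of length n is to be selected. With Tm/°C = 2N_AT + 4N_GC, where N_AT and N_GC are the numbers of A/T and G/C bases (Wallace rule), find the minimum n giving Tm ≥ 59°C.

n = 20

First 19 bases: CCCCTTATCTACGCTACAT → Tm = 56°C (< 59°C)
First 20 bases: CCCCTTATCTACGCTACATC → Tm = 60°C (≥ 59°C)
Since every base adds ≥2°C, Tm only increases with n, so the threshold is first crossed at n = 20.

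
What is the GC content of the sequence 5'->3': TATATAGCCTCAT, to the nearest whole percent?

31%

T=5, G=1, A=4, C=3
G+C = 1 + 3 = 4 out of 13 bases
%GC = 4/13 × 100 = 30.77% ≈ 31%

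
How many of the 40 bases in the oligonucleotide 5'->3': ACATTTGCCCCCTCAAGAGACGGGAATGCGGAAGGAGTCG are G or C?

23

Scanning the sequence gives A=11, T=6, G=13, C=10.
Total G or C: 13 + 10 = 23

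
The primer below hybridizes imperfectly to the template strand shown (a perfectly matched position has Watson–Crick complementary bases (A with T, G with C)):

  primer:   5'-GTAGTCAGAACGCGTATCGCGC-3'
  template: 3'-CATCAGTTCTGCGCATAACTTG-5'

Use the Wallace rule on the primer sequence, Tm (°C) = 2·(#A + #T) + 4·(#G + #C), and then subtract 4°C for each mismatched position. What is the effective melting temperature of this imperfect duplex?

Primer base counts: A=5, T=4, G=7, C=6 → A+T=9, G+C=13
Perfect-match Tm = 2(9) + 4(13) = 18 + 52 = 70°C
Mismatches (positions where the bases are not complementary): 5 (at positions 8, 9, 18, 20, 21)
Effective Tm = 70 − 5×4 = 70 − 20 = 50°C

50°C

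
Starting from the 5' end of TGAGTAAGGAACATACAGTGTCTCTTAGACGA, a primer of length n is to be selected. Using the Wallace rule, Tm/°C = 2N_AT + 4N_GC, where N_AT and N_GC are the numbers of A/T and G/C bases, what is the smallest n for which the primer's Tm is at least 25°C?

First 8 bases: TGAGTAAG → Tm = 22°C (< 25°C)
First 9 bases: TGAGTAAGG → Tm = 26°C (≥ 25°C)
Each additional base adds 2°C (A/T) or 4°C (G/C), so Tm is non-decreasing in n; n = 9 is the first length to reach 25°C.

n = 9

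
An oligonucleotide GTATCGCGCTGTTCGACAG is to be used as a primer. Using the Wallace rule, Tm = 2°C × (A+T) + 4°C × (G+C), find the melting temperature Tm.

60°C

Counting bases: A=3, T=5, G=6, C=5
So N_AT = 8 and N_GC = 11.
Tm = 2×8 + 4×11 = 60°C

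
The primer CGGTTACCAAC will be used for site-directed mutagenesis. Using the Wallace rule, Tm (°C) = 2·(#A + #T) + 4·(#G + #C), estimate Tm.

Counting bases: T=2, C=4, A=3, G=2
So N_AT = 5 and N_GC = 6.
Tm = 2×5 + 4×6 = 34°C

34°C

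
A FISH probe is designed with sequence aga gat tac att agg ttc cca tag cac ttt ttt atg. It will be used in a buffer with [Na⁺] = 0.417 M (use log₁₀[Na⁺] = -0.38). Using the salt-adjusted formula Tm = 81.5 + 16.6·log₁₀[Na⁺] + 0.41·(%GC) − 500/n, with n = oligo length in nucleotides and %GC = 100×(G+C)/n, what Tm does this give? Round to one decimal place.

75.0°C

Length n = 36. Counting bases: G=6, A=10, C=6, T=14
G+C = 12, so %GC = 12/36 × 100 = 33.333%
Salt term: 16.6 × (-0.38) = -6.308
GC term: 0.41 × 33.333 = 13.667; length term: −500/36 = −13.889
Tm = 81.5 + (-6.308) + 13.667 − 13.889 = 74.97 → 75.0°C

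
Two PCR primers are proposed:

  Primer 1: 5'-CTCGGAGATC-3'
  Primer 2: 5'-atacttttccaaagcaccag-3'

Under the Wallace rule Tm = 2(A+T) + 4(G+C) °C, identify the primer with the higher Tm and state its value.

Primer 1: A+T=4, G+C=6 → Tm = 2(4)+4(6) = 32°C
Primer 2: A+T=12, G+C=8 → Tm = 2(12)+4(8) = 56°C
32°C vs 56°C → primer 2 is higher.

Primer 2, 56°C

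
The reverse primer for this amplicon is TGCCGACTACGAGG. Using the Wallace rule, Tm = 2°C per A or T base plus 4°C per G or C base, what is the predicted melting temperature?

46°C

Scanning the sequence gives T=2, A=3, C=4, G=5.
A+T = 5, G+C = 9
Tm = 2×5 + 4×9 = 46°C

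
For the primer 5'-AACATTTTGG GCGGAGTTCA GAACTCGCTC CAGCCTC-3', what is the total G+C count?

Counting bases: G=9, C=11, T=9, A=8
Total G or C: 9 + 11 = 20

20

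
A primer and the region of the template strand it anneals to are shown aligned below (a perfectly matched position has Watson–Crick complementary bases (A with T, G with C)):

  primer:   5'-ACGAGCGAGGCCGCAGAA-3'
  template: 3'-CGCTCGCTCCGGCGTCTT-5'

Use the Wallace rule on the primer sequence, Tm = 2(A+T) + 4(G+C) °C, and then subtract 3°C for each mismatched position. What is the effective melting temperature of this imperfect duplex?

Primer base counts: A=6, T=0, G=7, C=5 → A+T=6, G+C=12
Perfect-match Tm = 2(6) + 4(12) = 12 + 48 = 60°C
Mismatches (positions where the bases are not complementary): 1 (at position 1)
Effective Tm = 60 − 1×3 = 60 − 3 = 57°C

57°C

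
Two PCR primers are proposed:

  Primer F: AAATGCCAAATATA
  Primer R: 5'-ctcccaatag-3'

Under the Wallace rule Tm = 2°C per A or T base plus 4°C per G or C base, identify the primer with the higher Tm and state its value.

Primer F: A+T=11, G+C=3 → Tm = 2(11)+4(3) = 34°C
Primer R: A+T=5, G+C=5 → Tm = 2(5)+4(5) = 30°C
34°C vs 30°C → primer F is higher.

Primer F, 34°C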